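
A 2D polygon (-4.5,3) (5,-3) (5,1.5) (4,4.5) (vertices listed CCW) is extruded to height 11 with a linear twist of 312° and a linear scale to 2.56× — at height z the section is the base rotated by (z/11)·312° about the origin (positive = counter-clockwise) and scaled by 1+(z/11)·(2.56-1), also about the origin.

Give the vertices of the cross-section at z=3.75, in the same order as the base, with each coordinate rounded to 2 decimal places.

t = z/height = 3.75/11 = 0.340909
s = 1 + (scale-1)·z/height = 1 + (2.56-1)·3.75/11 = 1.531818
θ = twist·z/height = 312°·3.75/11 = 106.3636° = 1.856396 rad
cos θ = -0.281733, sin θ = 0.959493 (intermediates below are computed at full precision and shown rounded to 5 d.p.)
v1: (-4.5,3) → rotate → (-1.61068,-5.16292) → ×s → (-2.46727,-7.90865) → (-2.47,-7.91)
v2: (5,-3) → rotate → (1.46982,5.64266) → ×s → (2.25149,8.64353) → (2.25,8.64)
v3: (5,1.5) → rotate → (-2.84790,4.37487) → ×s → (-4.36247,6.70150) → (-4.36,6.70)
v4: (4,4.5) → rotate → (-5.44465,2.57018) → ×s → (-8.34021,3.93704) → (-8.34,3.94)

Cross-section at z=3.75: (-2.47,-7.91) (2.25,8.64) (-4.36,6.70) (-8.34,3.94)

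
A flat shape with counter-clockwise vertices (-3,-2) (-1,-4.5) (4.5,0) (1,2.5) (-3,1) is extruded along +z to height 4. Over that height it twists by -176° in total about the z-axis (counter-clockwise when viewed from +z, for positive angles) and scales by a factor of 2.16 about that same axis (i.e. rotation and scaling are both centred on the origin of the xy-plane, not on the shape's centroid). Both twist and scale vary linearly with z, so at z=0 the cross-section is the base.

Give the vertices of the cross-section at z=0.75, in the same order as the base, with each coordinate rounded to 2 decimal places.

Cross-section at z=0.75: (-4.39,-0.05) (-4.01,-3.93) (4.59,-2.98) (2.68,1.89) (-2.40,3.01)

t = z/height = 0.75/4 = 0.1875
s = 1 + (scale-1)·z/height = 1 + (2.16-1)·0.75/4 = 1.217500
θ = twist·z/height = -176°·0.75/4 = -33.0000° = -0.575959 rad
cos θ = 0.838671, sin θ = -0.544639 (intermediates below are computed at full precision and shown rounded to 5 d.p.)
v1: (-3,-2) → rotate → (-3.60529,-0.04342) → ×s → (-4.38944,-0.05287) → (-4.39,-0.05)
v2: (-1,-4.5) → rotate → (-3.28955,-3.22938) → ×s → (-4.00502,-3.93177) → (-4.01,-3.93)
v3: (4.5,0) → rotate → (3.77402,-2.45088) → ×s → (4.59487,-2.98394) → (4.59,-2.98)
v4: (1,2.5) → rotate → (2.20027,1.55204) → ×s → (2.67883,1.88961) → (2.68,1.89)
v5: (-3,1) → rotate → (-1.97137,2.47259) → ×s → (-2.40015,3.01038) → (-2.40,3.01)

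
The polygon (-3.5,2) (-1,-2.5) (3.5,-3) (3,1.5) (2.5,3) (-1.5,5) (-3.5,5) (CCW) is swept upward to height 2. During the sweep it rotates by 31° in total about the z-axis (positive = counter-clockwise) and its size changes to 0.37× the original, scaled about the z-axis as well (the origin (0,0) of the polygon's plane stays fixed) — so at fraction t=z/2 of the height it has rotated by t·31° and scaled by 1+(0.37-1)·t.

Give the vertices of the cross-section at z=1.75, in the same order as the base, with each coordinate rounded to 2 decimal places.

Cross-section at z=1.75: (-1.81,0.08) (0.11,-1.20) (2.01,-0.48) (0.89,1.21) (0.38,1.71) (-1.62,1.69) (-2.42,1.28)

t = z/height = 1.75/2 = 0.875
s = 1 + (scale-1)·z/height = 1 + (0.37-1)·1.75/2 = 0.448750
θ = twist·z/height = 31°·1.75/2 = 27.1250° = 0.473421 rad
cos θ = 0.890014, sin θ = 0.455933 (intermediates below are computed at full precision and shown rounded to 5 d.p.)
v1: (-3.5,2) → rotate → (-4.02692,0.18426) → ×s → (-1.80708,0.08269) → (-1.81,0.08)
v2: (-1,-2.5) → rotate → (0.24982,-2.68097) → ×s → (0.11211,-1.20308) → (0.11,-1.20)
v3: (3.5,-3) → rotate → (4.48285,-1.07428) → ×s → (2.01168,-0.48208) → (2.01,-0.48)
v4: (3,1.5) → rotate → (1.98614,2.70282) → ×s → (0.89128,1.21289) → (0.89,1.21)
v5: (2.5,3) → rotate → (0.85723,3.80988) → ×s → (0.38468,1.70968) → (0.38,1.71)
v6: (-1.5,5) → rotate → (-3.61469,3.76617) → ×s → (-1.62209,1.69007) → (-1.62,1.69)
v7: (-3.5,5) → rotate → (-5.39472,2.85430) → ×s → (-2.42088,1.28087) → (-2.42,1.28)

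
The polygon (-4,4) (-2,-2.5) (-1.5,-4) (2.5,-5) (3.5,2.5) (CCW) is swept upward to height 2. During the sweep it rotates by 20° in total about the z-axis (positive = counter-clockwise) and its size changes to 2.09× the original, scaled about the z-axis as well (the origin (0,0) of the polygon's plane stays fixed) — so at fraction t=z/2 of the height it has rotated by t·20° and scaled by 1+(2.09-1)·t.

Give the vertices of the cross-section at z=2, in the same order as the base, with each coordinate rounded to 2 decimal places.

t = z/height = 2/2 = 1
s = 1 + (scale-1)·z/height = 1 + (2.09-1)·2/2 = 2.090000
θ = twist·z/height = 20°·2/2 = 20.0000° = 0.349066 rad
cos θ = 0.939693, sin θ = 0.342020 (intermediates below are computed at full precision and shown rounded to 5 d.p.)
v1: (-4,4) → rotate → (-5.12685,2.39069) → ×s → (-10.71512,4.99654) → (-10.72,5.00)
v2: (-2,-2.5) → rotate → (-1.02433,-3.03327) → ×s → (-2.14086,-6.33954) → (-2.14,-6.34)
v3: (-1.5,-4) → rotate → (-0.04146,-4.27180) → ×s → (-0.08665,-8.92806) → (-0.09,-8.93)
v4: (2.5,-5) → rotate → (4.05933,-3.84341) → ×s → (8.48400,-8.03273) → (8.48,-8.03)
v5: (3.5,2.5) → rotate → (2.43387,3.54630) → ×s → (5.08680,7.41177) → (5.09,7.41)

Cross-section at z=2: (-10.72,5.00) (-2.14,-6.34) (-0.09,-8.93) (8.48,-8.03) (5.09,7.41)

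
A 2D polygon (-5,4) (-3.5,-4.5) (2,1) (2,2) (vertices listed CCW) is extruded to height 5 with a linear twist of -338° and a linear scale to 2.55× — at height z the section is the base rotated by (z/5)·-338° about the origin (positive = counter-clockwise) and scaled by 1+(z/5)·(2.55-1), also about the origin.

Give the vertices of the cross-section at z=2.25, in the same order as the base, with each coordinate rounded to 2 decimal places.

Cross-section at z=2.25: (10.68,-2.03) (1.68,9.53) (-2.21,-3.09) (-1.41,-4.59)

t = z/height = 2.25/5 = 0.45
s = 1 + (scale-1)·z/height = 1 + (2.55-1)·2.25/5 = 1.697500
θ = twist·z/height = -338°·2.25/5 = -152.1000° = -2.654646 rad
cos θ = -0.883766, sin θ = -0.467930 (intermediates below are computed at full precision and shown rounded to 5 d.p.)
v1: (-5,4) → rotate → (6.29055,-1.19541) → ×s → (10.67820,-2.02921) → (10.68,-2.03)
v2: (-3.5,-4.5) → rotate → (0.98750,5.61470) → ×s → (1.67627,9.53095) → (1.68,9.53)
v3: (2,1) → rotate → (-1.29960,-1.81963) → ×s → (-2.20607,-3.08881) → (-2.21,-3.09)
v4: (2,2) → rotate → (-0.83167,-2.70339) → ×s → (-1.41176,-4.58901) → (-1.41,-4.59)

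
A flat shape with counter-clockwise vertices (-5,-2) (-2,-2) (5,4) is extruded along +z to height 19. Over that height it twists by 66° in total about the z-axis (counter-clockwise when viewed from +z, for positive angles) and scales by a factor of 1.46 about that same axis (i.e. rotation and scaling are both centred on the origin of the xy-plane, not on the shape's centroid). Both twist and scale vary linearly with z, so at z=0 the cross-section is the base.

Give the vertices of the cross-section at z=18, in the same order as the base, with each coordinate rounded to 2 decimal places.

t = z/height = 18/19 = 0.947368
s = 1 + (scale-1)·z/height = 1 + (1.46-1)·18/19 = 1.435789
θ = twist·z/height = 66°·18/19 = 62.5263° = 1.091290 rad
cos θ = 0.461341, sin θ = 0.887223 (intermediates below are computed at full precision and shown rounded to 5 d.p.)
v1: (-5,-2) → rotate → (-0.53226,-5.35880) → ×s → (-0.76421,-7.69410) → (-0.76,-7.69)
v2: (-2,-2) → rotate → (0.85176,-2.69713) → ×s → (1.22295,-3.87251) → (1.22,-3.87)
v3: (5,4) → rotate → (-1.24219,6.28148) → ×s → (-1.78352,9.01888) → (-1.78,9.02)

Cross-section at z=18: (-0.76,-7.69) (1.22,-3.87) (-1.78,9.02)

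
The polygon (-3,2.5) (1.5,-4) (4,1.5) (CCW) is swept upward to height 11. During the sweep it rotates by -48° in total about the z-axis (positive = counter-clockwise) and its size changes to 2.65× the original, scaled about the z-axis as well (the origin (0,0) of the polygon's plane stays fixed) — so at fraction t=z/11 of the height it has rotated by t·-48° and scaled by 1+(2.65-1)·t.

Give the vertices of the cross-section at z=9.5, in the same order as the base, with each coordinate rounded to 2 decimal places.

Cross-section at z=9.5: (-1.44,9.36) (-3.70,-9.68) (9.68,-3.70)

t = z/height = 9.5/11 = 0.863636
s = 1 + (scale-1)·z/height = 1 + (2.65-1)·9.5/11 = 2.425000
θ = twist·z/height = -48°·9.5/11 = -41.4545° = -0.723518 rad
cos θ = 0.749481, sin θ = -0.662026 (intermediates below are computed at full precision and shown rounded to 5 d.p.)
v1: (-3,2.5) → rotate → (-0.59338,3.85978) → ×s → (-1.43894,9.35997) → (-1.44,9.36)
v2: (1.5,-4) → rotate → (-1.52388,-3.99096) → ×s → (-3.69541,-9.67809) → (-3.70,-9.68)
v3: (4,1.5) → rotate → (3.99096,-1.52388) → ×s → (9.67809,-3.69541) → (9.68,-3.70)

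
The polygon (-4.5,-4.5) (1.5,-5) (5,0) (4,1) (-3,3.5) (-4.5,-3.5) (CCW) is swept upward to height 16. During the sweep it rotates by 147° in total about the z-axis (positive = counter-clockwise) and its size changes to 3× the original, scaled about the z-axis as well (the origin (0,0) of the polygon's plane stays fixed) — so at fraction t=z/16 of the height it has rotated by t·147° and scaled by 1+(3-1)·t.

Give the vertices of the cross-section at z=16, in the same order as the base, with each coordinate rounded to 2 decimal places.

t = z/height = 16/16 = 1
s = 1 + (scale-1)·z/height = 1 + (3-1)·16/16 = 3.000000
θ = twist·z/height = 147°·16/16 = 147.0000° = 2.565634 rad
cos θ = -0.838671, sin θ = 0.544639 (intermediates below are computed at full precision and shown rounded to 5 d.p.)
v1: (-4.5,-4.5) → rotate → (6.22489,1.32314) → ×s → (18.67468,3.96943) → (18.67,3.97)
v2: (1.5,-5) → rotate → (1.46519,5.01031) → ×s → (4.39557,15.03093) → (4.40,15.03)
v3: (5,0) → rotate → (-4.19335,2.72320) → ×s → (-12.58006,8.16959) → (-12.58,8.17)
v4: (4,1) → rotate → (-3.89932,1.33989) → ×s → (-11.69796,4.01966) → (-11.70,4.02)
v5: (-3,3.5) → rotate → (0.60978,-4.56926) → ×s → (1.82933,-13.70779) → (1.83,-13.71)
v6: (-4.5,-3.5) → rotate → (5.68025,0.48447) → ×s → (17.04076,1.45341) → (17.04,1.45)

Cross-section at z=16: (18.67,3.97) (4.40,15.03) (-12.58,8.17) (-11.70,4.02) (1.83,-13.71) (17.04,1.45)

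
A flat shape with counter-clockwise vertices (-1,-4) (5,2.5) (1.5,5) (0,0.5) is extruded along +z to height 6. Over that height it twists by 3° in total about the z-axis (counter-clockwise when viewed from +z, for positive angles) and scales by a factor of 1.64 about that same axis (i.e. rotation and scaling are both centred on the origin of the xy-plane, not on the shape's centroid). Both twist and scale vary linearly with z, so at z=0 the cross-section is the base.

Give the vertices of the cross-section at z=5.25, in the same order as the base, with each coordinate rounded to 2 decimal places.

Cross-section at z=5.25: (-1.27,-6.30) (7.61,4.25) (1.98,7.90) (-0.04,0.78)

t = z/height = 5.25/6 = 0.875
s = 1 + (scale-1)·z/height = 1 + (1.64-1)·5.25/6 = 1.560000
θ = twist·z/height = 3°·5.25/6 = 2.6250° = 0.045815 rad
cos θ = 0.998951, sin θ = 0.045799 (intermediates below are computed at full precision and shown rounded to 5 d.p.)
v1: (-1,-4) → rotate → (-0.81576,-4.04160) → ×s → (-1.27258,-6.30490) → (-1.27,-6.30)
v2: (5,2.5) → rotate → (4.88026,2.72637) → ×s → (7.61320,4.25314) → (7.61,4.25)
v3: (1.5,5) → rotate → (1.26943,5.06345) → ×s → (1.98031,7.89898) → (1.98,7.90)
v4: (0,0.5) → rotate → (-0.02290,0.49948) → ×s → (-0.03572,0.77918) → (-0.04,0.78)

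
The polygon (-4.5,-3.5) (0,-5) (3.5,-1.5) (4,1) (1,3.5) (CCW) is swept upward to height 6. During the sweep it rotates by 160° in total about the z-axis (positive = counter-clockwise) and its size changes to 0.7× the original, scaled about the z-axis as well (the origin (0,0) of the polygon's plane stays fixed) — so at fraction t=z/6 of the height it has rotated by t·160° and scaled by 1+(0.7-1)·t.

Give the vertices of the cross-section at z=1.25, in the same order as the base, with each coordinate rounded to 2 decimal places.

Cross-section at z=1.25: (-1.72,-5.06) (2.58,-3.92) (3.51,0.63) (2.62,2.84) (-1.02,3.26)

t = z/height = 1.25/6 = 0.208333
s = 1 + (scale-1)·z/height = 1 + (0.7-1)·1.25/6 = 0.937500
θ = twist·z/height = 160°·1.25/6 = 33.3333° = 0.581776 rad
cos θ = 0.835488, sin θ = 0.549509 (intermediates below are computed at full precision and shown rounded to 5 d.p.)
v1: (-4.5,-3.5) → rotate → (-1.83641,-5.39700) → ×s → (-1.72164,-5.05969) → (-1.72,-5.06)
v2: (0,-5) → rotate → (2.74754,-4.17744) → ×s → (2.57582,-3.91635) → (2.58,-3.92)
v3: (3.5,-1.5) → rotate → (3.74847,0.67005) → ×s → (3.51419,0.62817) → (3.51,0.63)
v4: (4,1) → rotate → (2.79244,3.03352) → ×s → (2.61791,2.84393) → (2.62,2.84)
v5: (1,3.5) → rotate → (-1.08779,3.47372) → ×s → (-1.01981,3.25661) → (-1.02,3.26)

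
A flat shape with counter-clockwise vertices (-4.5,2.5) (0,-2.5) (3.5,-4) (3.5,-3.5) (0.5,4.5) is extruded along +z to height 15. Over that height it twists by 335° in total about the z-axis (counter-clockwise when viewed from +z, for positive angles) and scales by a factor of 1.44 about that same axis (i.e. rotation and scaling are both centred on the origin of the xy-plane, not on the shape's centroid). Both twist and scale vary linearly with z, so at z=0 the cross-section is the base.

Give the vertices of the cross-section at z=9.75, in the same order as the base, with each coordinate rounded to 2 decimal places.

Cross-section at z=9.75: (6.54,1.00) (-1.97,2.54) (-6.71,1.31) (-6.31,0.80) (3.03,-4.97)

t = z/height = 9.75/15 = 0.65
s = 1 + (scale-1)·z/height = 1 + (1.44-1)·9.75/15 = 1.286000
θ = twist·z/height = 335°·9.75/15 = 217.7500° = 3.800454 rad
cos θ = -0.790690, sin θ = -0.612217 (intermediates below are computed at full precision and shown rounded to 5 d.p.)
v1: (-4.5,2.5) → rotate → (5.08865,0.77825) → ×s → (6.54400,1.00083) → (6.54,1.00)
v2: (0,-2.5) → rotate → (-1.53054,1.97672) → ×s → (-1.96828,2.54207) → (-1.97,2.54)
v3: (3.5,-4) → rotate → (-5.21628,1.02000) → ×s → (-6.70814,1.31172) → (-6.71,1.31)
v4: (3.5,-3.5) → rotate → (-4.91017,0.62465) → ×s → (-6.31448,0.80330) → (-6.31,0.80)
v5: (0.5,4.5) → rotate → (2.35963,-3.86421) → ×s → (3.03449,-4.96938) → (3.03,-4.97)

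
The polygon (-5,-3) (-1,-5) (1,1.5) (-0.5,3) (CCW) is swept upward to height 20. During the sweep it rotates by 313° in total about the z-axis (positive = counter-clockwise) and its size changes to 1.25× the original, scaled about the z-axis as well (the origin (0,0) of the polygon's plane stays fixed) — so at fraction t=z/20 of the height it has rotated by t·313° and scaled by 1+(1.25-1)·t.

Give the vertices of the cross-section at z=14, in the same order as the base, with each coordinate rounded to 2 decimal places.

t = z/height = 14/20 = 0.7
s = 1 + (scale-1)·z/height = 1 + (1.25-1)·14/20 = 1.175000
θ = twist·z/height = 313°·14/20 = 219.1000° = 3.824016 rad
cos θ = -0.776046, sin θ = -0.630676 (intermediates below are computed at full precision and shown rounded to 5 d.p.)
v1: (-5,-3) → rotate → (1.98820,5.48152) → ×s → (2.33614,6.44078) → (2.34,6.44)
v2: (-1,-5) → rotate → (-2.37733,4.51091) → ×s → (-2.79337,5.30032) → (-2.79,5.30)
v3: (1,1.5) → rotate → (0.16997,-1.79475) → ×s → (0.19971,-2.10883) → (0.20,-2.11)
v4: (-0.5,3) → rotate → (2.28005,-2.01280) → ×s → (2.67906,-2.36504) → (2.68,-2.37)

Cross-section at z=14: (2.34,6.44) (-2.79,5.30) (0.20,-2.11) (2.68,-2.37)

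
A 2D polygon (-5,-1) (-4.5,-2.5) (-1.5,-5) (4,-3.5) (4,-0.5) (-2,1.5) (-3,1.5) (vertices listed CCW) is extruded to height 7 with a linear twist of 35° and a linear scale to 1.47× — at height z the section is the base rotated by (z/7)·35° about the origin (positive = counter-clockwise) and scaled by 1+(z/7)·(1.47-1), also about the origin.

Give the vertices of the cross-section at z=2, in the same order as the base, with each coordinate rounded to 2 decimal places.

Cross-section at z=2: (-5.39,-2.10) (-4.53,-3.68) (-0.69,-5.88) (5.16,-3.12) (4.57,0.23) (-2.53,1.28) (-3.65,1.08)

t = z/height = 2/7 = 0.285714
s = 1 + (scale-1)·z/height = 1 + (1.47-1)·2/7 = 1.134286
θ = twist·z/height = 35°·2/7 = 10.0000° = 0.174533 rad
cos θ = 0.984808, sin θ = 0.173648 (intermediates below are computed at full precision and shown rounded to 5 d.p.)
v1: (-5,-1) → rotate → (-4.75039,-1.85305) → ×s → (-5.38830,-2.10189) → (-5.39,-2.10)
v2: (-4.5,-2.5) → rotate → (-3.99751,-3.24344) → ×s → (-4.53432,-3.67898) → (-4.53,-3.68)
v3: (-1.5,-5) → rotate → (-0.60897,-5.18451) → ×s → (-0.69075,-5.88072) → (-0.69,-5.88)
v4: (4,-3.5) → rotate → (4.54700,-2.75223) → ×s → (5.15760,-3.12182) → (5.16,-3.12)
v5: (4,-0.5) → rotate → (4.02606,0.20219) → ×s → (4.56670,0.22934) → (4.57,0.23)
v6: (-2,1.5) → rotate → (-2.23009,1.12992) → ×s → (-2.52956,1.28165) → (-2.53,1.28)
v7: (-3,1.5) → rotate → (-3.21490,0.95627) → ×s → (-3.64661,1.08468) → (-3.65,1.08)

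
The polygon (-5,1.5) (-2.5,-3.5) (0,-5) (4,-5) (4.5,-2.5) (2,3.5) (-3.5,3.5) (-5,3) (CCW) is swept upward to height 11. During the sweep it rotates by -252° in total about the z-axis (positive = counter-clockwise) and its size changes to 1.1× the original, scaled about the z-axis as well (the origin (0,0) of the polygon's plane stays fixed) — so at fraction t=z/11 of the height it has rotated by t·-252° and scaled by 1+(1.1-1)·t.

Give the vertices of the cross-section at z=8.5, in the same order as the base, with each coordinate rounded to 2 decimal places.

Cross-section at z=8.5: (4.80,-2.93) (3.56,2.96) (1.37,5.21) (-2.80,6.30) (-4.00,3.84) (-3.04,-3.10) (2.69,-4.61) (4.39,-4.49)

t = z/height = 8.5/11 = 0.772727
s = 1 + (scale-1)·z/height = 1 + (1.1-1)·8.5/11 = 1.077273
θ = twist·z/height = -252°·8.5/11 = -194.7273° = -3.398632 rad
cos θ = -0.967147, sin θ = 0.254218 (intermediates below are computed at full precision and shown rounded to 5 d.p.)
v1: (-5,1.5) → rotate → (4.45441,-2.72181) → ×s → (4.79861,-2.93213) → (4.80,-2.93)
v2: (-2.5,-3.5) → rotate → (3.30763,2.74947) → ×s → (3.56322,2.96193) → (3.56,2.96)
v3: (0,-5) → rotate → (1.27109,4.83573) → ×s → (1.36931,5.20940) → (1.37,5.21)
v4: (4,-5) → rotate → (-2.59750,5.85261) → ×s → (-2.79821,6.30485) → (-2.80,6.30)
v5: (4.5,-2.5) → rotate → (-3.71662,3.56185) → ×s → (-4.00381,3.83708) → (-4.00,3.84)
v6: (2,3.5) → rotate → (-2.82406,-2.87658) → ×s → (-3.04228,-3.09886) → (-3.04,-3.10)
v7: (-3.5,3.5) → rotate → (2.49525,-4.27478) → ×s → (2.68806,-4.60510) → (2.69,-4.61)
v8: (-5,3) → rotate → (4.07308,-4.17253) → ×s → (4.38782,-4.49496) → (4.39,-4.49)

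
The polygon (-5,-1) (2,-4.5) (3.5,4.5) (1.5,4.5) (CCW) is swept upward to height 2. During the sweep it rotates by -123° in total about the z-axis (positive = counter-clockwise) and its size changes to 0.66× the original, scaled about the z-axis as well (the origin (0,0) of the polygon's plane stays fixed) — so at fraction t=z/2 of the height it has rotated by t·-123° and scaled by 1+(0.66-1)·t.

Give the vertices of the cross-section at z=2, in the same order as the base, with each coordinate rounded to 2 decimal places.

Cross-section at z=2: (1.24,3.13) (-3.21,0.51) (1.23,-3.55) (1.95,-2.45)

t = z/height = 2/2 = 1
s = 1 + (scale-1)·z/height = 1 + (0.66-1)·2/2 = 0.660000
θ = twist·z/height = -123°·2/2 = -123.0000° = -2.146755 rad
cos θ = -0.544639, sin θ = -0.838671 (intermediates below are computed at full precision and shown rounded to 5 d.p.)
v1: (-5,-1) → rotate → (1.88452,4.73799) → ×s → (1.24379,3.12707) → (1.24,3.13)
v2: (2,-4.5) → rotate → (-4.86330,0.77353) → ×s → (-3.20978,0.51053) → (-3.21,0.51)
v3: (3.5,4.5) → rotate → (1.86778,-5.38622) → ×s → (1.23274,-3.55491) → (1.23,-3.55)
v4: (1.5,4.5) → rotate → (2.95706,-3.70888) → ×s → (1.95166,-2.44786) → (1.95,-2.45)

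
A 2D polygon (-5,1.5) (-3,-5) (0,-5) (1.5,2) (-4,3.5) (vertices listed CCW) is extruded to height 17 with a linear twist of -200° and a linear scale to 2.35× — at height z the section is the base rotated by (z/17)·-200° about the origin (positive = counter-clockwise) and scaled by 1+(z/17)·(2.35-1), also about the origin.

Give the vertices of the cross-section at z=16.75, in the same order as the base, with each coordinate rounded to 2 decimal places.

Cross-section at z=16.75: (10.11,-6.76) (10.10,9.09) (3.42,11.14) (-4.71,-3.43) (6.52,-10.53)

t = z/height = 16.75/17 = 0.985294
s = 1 + (scale-1)·z/height = 1 + (2.35-1)·16.75/17 = 2.330147
θ = twist·z/height = -200°·16.75/17 = -197.0588° = -3.439325 rad
cos θ = -0.956004, sin θ = 0.293353 (intermediates below are computed at full precision and shown rounded to 5 d.p.)
v1: (-5,1.5) → rotate → (4.33999,-2.90077) → ×s → (10.11282,-6.75923) → (10.11,-6.76)
v2: (-3,-5) → rotate → (4.33478,3.89996) → ×s → (10.10067,9.08748) → (10.10,9.09)
v3: (0,-5) → rotate → (1.46677,4.78002) → ×s → (3.41778,11.13815) → (3.42,11.14)
v4: (1.5,2) → rotate → (-2.02071,-1.47198) → ×s → (-4.70856,-3.42993) → (-4.71,-3.43)
v5: (-4,3.5) → rotate → (2.79728,-4.51943) → ×s → (6.51807,-10.53093) → (6.52,-10.53)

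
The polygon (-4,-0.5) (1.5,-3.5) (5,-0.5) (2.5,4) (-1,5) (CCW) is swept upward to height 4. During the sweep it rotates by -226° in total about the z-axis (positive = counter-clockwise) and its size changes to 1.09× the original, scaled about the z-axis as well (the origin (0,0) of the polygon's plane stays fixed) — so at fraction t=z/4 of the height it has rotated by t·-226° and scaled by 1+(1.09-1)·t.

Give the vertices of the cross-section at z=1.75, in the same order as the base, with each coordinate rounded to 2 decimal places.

Cross-section at z=1.75: (0.13,4.19) (-3.83,-0.98) (-1.32,-5.05) (3.71,-3.21) (5.30,0.23)

t = z/height = 1.75/4 = 0.4375
s = 1 + (scale-1)·z/height = 1 + (1.09-1)·1.75/4 = 1.039375
θ = twist·z/height = -226°·1.75/4 = -98.8750° = -1.725694 rad
cos θ = -0.154279, sin θ = -0.988027 (intermediates below are computed at full precision and shown rounded to 5 d.p.)
v1: (-4,-0.5) → rotate → (0.12310,4.02925) → ×s → (0.12795,4.18790) → (0.13,4.19)
v2: (1.5,-3.5) → rotate → (-3.68951,-0.94206) → ×s → (-3.83479,-0.97916) → (-3.83,-0.98)
v3: (5,-0.5) → rotate → (-1.26541,-4.86300) → ×s → (-1.31524,-5.05448) → (-1.32,-5.05)
v4: (2.5,4) → rotate → (3.56641,-3.08719) → ×s → (3.70684,-3.20874) → (3.71,-3.21)
v5: (-1,5) → rotate → (5.09442,0.21663) → ×s → (5.29501,0.22516) → (5.30,0.23)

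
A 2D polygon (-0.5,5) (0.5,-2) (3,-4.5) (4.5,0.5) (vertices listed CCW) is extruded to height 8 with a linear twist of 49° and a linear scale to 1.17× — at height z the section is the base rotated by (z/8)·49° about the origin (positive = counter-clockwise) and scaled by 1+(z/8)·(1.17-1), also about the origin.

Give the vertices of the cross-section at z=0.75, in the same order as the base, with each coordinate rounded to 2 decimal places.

Cross-section at z=0.75: (-0.91,5.02) (0.67,-1.98) (3.40,-4.31) (4.52,0.87)

t = z/height = 0.75/8 = 0.09375
s = 1 + (scale-1)·z/height = 1 + (1.17-1)·0.75/8 = 1.015938
θ = twist·z/height = 49°·0.75/8 = 4.5938° = 0.080176 rad
cos θ = 0.996788, sin θ = 0.080090 (intermediates below are computed at full precision and shown rounded to 5 d.p.)
v1: (-0.5,5) → rotate → (-0.89884,4.94389) → ×s → (-0.91317,5.02269) → (-0.91,5.02)
v2: (0.5,-2) → rotate → (0.65857,-1.95353) → ×s → (0.66907,-1.98466) → (0.67,-1.98)
v3: (3,-4.5) → rotate → (3.35077,-4.24527) → ×s → (3.40417,-4.31293) → (3.40,-4.31)
v4: (4.5,0.5) → rotate → (4.44550,0.85880) → ×s → (4.51635,0.87249) → (4.52,0.87)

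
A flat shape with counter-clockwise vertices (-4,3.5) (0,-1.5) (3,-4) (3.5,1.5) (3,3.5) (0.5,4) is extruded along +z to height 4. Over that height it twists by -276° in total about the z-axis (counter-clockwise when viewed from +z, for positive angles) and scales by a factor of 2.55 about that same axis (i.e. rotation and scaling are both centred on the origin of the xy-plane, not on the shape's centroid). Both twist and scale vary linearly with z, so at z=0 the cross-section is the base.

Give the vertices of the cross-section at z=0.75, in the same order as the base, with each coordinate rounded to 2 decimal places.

t = z/height = 0.75/4 = 0.1875
s = 1 + (scale-1)·z/height = 1 + (2.55-1)·0.75/4 = 1.290625
θ = twist·z/height = -276°·0.75/4 = -51.7500° = -0.903208 rad
cos θ = 0.619094, sin θ = -0.785317 (intermediates below are computed at full precision and shown rounded to 5 d.p.)
v1: (-4,3.5) → rotate → (0.27223,5.30810) → ×s → (0.35135,6.85076) → (0.35,6.85)
v2: (0,-1.5) → rotate → (-1.17798,-0.92864) → ×s → (-1.52032,-1.19853) → (-1.52,-1.20)
v3: (3,-4) → rotate → (-1.28399,-4.83233) → ×s → (-1.65714,-6.23672) → (-1.66,-6.24)
v4: (3.5,1.5) → rotate → (3.34480,-1.81997) → ×s → (4.31689,-2.34890) → (4.32,-2.35)
v5: (3,3.5) → rotate → (4.60589,-0.18912) → ×s → (5.94448,-0.24409) → (5.94,-0.24)
v6: (0.5,4) → rotate → (3.45081,2.08372) → ×s → (4.45371,2.68930) → (4.45,2.69)

Cross-section at z=0.75: (0.35,6.85) (-1.52,-1.20) (-1.66,-6.24) (4.32,-2.35) (5.94,-0.24) (4.45,2.69)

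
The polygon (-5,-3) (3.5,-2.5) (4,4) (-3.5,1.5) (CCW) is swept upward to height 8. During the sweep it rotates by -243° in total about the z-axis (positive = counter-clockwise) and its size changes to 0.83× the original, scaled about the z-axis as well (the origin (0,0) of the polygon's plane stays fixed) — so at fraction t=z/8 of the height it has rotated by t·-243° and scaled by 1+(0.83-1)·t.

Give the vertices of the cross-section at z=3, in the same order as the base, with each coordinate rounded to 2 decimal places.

Cross-section at z=3: (-2.72,4.74) (-2.40,-3.23) (3.67,-3.82) (1.47,3.25)

t = z/height = 3/8 = 0.375
s = 1 + (scale-1)·z/height = 1 + (0.83-1)·3/8 = 0.936250
θ = twist·z/height = -243°·3/8 = -91.1250° = -1.590431 rad
cos θ = -0.019634, sin θ = -0.999807 (intermediates below are computed at full precision and shown rounded to 5 d.p.)
v1: (-5,-3) → rotate → (-2.90125,5.05794) → ×s → (-2.71630,4.73549) → (-2.72,4.74)
v2: (3.5,-2.5) → rotate → (-2.56824,-3.45024) → ×s → (-2.40451,-3.23029) → (-2.40,-3.23)
v3: (4,4) → rotate → (3.92069,-4.07776) → ×s → (3.67075,-3.81781) → (3.67,-3.82)
v4: (-3.5,1.5) → rotate → (1.56843,3.46987) → ×s → (1.46844,3.24867) → (1.47,3.25)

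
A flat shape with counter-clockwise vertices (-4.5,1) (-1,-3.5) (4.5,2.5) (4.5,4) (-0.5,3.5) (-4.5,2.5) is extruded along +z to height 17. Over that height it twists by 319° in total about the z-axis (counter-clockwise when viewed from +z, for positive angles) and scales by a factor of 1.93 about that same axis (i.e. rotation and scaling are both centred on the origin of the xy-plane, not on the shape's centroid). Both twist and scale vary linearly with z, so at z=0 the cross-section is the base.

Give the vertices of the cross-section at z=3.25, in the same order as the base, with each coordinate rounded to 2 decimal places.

Cross-section at z=3.25: (-3.60,-4.06) (3.03,-3.03) (0.00,6.06) (-1.55,6.92) (-3.89,1.48) (-5.15,-3.21)

t = z/height = 3.25/17 = 0.191176
s = 1 + (scale-1)·z/height = 1 + (1.93-1)·3.25/17 = 1.177794
θ = twist·z/height = 319°·3.25/17 = 60.9853° = 1.064394 rad
cos θ = 0.485034, sin θ = 0.874495 (intermediates below are computed at full precision and shown rounded to 5 d.p.)
v1: (-4.5,1) → rotate → (-3.05715,-3.45019) → ×s → (-3.60069,-4.06362) → (-3.60,-4.06)
v2: (-1,-3.5) → rotate → (2.57570,-2.57211) → ×s → (3.03364,-3.02942) → (3.03,-3.03)
v3: (4.5,2.5) → rotate → (-0.00358,5.14781) → ×s → (-0.00422,6.06306) → (0.00,6.06)
v4: (4.5,4) → rotate → (-1.31533,5.87536) → ×s → (-1.54919,6.91997) → (-1.55,6.92)
v5: (-0.5,3.5) → rotate → (-3.30325,1.26037) → ×s → (-3.89055,1.48446) → (-3.89,1.48)
v6: (-4.5,2.5) → rotate → (-4.36889,-2.72264) → ×s → (-5.14565,-3.20671) → (-5.15,-3.21)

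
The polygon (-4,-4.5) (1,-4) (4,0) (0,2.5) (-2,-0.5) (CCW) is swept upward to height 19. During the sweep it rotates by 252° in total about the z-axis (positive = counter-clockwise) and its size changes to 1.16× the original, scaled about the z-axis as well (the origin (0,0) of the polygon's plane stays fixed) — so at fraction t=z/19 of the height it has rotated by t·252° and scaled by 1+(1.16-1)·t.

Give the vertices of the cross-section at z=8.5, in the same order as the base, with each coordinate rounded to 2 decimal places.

t = z/height = 8.5/19 = 0.447368
s = 1 + (scale-1)·z/height = 1 + (1.16-1)·8.5/19 = 1.071579
θ = twist·z/height = 252°·8.5/19 = 112.7368° = 1.967629 rad
cos θ = -0.386499, sin θ = 0.922290 (intermediates below are computed at full precision and shown rounded to 5 d.p.)
v1: (-4,-4.5) → rotate → (5.69630,-1.94991) → ×s → (6.10404,-2.08949) → (6.10,-2.09)
v2: (1,-4) → rotate → (3.30266,2.46829) → ×s → (3.53906,2.64496) → (3.54,2.64)
v3: (4,0) → rotate → (-1.54600,3.68916) → ×s → (-1.65666,3.95323) → (-1.66,3.95)
v4: (0,2.5) → rotate → (-2.30572,-0.96625) → ×s → (-2.47077,-1.03541) → (-2.47,-1.04)
v5: (-2,-0.5) → rotate → (1.23414,-1.65133) → ×s → (1.32248,-1.76953) → (1.32,-1.77)

Cross-section at z=8.5: (6.10,-2.09) (3.54,2.64) (-1.66,3.95) (-2.47,-1.04) (1.32,-1.77)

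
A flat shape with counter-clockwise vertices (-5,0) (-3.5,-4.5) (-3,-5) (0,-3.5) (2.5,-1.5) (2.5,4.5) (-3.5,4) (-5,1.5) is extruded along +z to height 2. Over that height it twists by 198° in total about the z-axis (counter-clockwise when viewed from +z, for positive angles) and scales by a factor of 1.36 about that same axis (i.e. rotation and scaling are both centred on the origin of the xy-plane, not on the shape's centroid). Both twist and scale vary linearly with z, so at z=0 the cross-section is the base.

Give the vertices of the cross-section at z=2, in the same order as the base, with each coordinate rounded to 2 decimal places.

Cross-section at z=2: (6.47,2.10) (2.64,7.29) (1.78,7.73) (-1.47,4.53) (-3.86,0.89) (-1.34,-6.87) (6.21,-3.70) (7.10,0.16)

t = z/height = 2/2 = 1
s = 1 + (scale-1)·z/height = 1 + (1.36-1)·2/2 = 1.360000
θ = twist·z/height = 198°·2/2 = 198.0000° = 3.455752 rad
cos θ = -0.951057, sin θ = -0.309017 (intermediates below are computed at full precision and shown rounded to 5 d.p.)
v1: (-5,0) → rotate → (4.75528,1.54508) → ×s → (6.46718,2.10132) → (6.47,2.10)
v2: (-3.5,-4.5) → rotate → (1.93812,5.36131) → ×s → (2.63585,7.29139) → (2.64,7.29)
v3: (-3,-5) → rotate → (1.30808,5.68233) → ×s → (1.77900,7.72797) → (1.78,7.73)
v4: (0,-3.5) → rotate → (-1.08156,3.32870) → ×s → (-1.47092,4.52703) → (-1.47,4.53)
v5: (2.5,-1.5) → rotate → (-2.84117,0.65404) → ×s → (-3.86399,0.88950) → (-3.86,0.89)
v6: (2.5,4.5) → rotate → (-0.98706,-5.05230) → ×s → (-1.34241,-6.87112) → (-1.34,-6.87)
v7: (-3.5,4) → rotate → (4.56477,-2.72267) → ×s → (6.20808,-3.70283) → (6.21,-3.70)
v8: (-5,1.5) → rotate → (5.21881,0.11850) → ×s → (7.09758,0.16116) → (7.10,0.16)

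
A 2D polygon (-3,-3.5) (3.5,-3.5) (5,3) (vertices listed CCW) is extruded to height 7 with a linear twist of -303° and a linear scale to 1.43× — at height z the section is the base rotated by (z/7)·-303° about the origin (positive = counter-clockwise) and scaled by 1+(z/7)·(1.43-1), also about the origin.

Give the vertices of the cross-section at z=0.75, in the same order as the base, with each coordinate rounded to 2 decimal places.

Cross-section at z=0.75: (-4.61,-1.40) (1.12,-5.05) (6.10,-0.16)

t = z/height = 0.75/7 = 0.107143
s = 1 + (scale-1)·z/height = 1 + (1.43-1)·0.75/7 = 1.046071
θ = twist·z/height = -303°·0.75/7 = -32.4643° = -0.566609 rad
cos θ = 0.843726, sin θ = -0.536774 (intermediates below are computed at full precision and shown rounded to 5 d.p.)
v1: (-3,-3.5) → rotate → (-4.40989,-1.34272) → ×s → (-4.61306,-1.40458) → (-4.61,-1.40)
v2: (3.5,-3.5) → rotate → (1.07433,-4.83175) → ×s → (1.12383,-5.05436) → (1.12,-5.05)
v3: (5,3) → rotate → (5.82895,-0.15269) → ×s → (6.09750,-0.15973) → (6.10,-0.16)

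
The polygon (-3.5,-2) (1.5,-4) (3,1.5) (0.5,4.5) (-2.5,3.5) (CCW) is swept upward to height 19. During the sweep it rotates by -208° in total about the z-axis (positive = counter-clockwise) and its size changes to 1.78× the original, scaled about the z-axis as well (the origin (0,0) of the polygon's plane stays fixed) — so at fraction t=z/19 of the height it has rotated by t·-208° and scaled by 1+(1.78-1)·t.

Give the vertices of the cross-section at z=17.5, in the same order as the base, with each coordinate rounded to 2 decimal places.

t = z/height = 17.5/19 = 0.921053
s = 1 + (scale-1)·z/height = 1 + (1.78-1)·17.5/19 = 1.718421
θ = twist·z/height = -208°·17.5/19 = -191.5789° = -3.343683 rad
cos θ = -0.979649, sin θ = 0.200718 (intermediates below are computed at full precision and shown rounded to 5 d.p.)
v1: (-3.5,-2) → rotate → (3.83021,1.25679) → ×s → (6.58191,2.15969) → (6.58,2.16)
v2: (1.5,-4) → rotate → (-0.66660,4.21967) → ×s → (-1.14550,7.25118) → (-1.15,7.25)
v3: (3,1.5) → rotate → (-3.24002,-0.86732) → ×s → (-5.56773,-1.49042) → (-5.57,-1.49)
v4: (0.5,4.5) → rotate → (-1.39306,-4.30806) → ×s → (-2.39386,-7.40306) → (-2.39,-7.40)
v5: (-2.5,3.5) → rotate → (1.74661,-3.93057) → ×s → (3.00141,-6.75437) → (3.00,-6.75)

Cross-section at z=17.5: (6.58,2.16) (-1.15,7.25) (-5.57,-1.49) (-2.39,-7.40) (3.00,-6.75)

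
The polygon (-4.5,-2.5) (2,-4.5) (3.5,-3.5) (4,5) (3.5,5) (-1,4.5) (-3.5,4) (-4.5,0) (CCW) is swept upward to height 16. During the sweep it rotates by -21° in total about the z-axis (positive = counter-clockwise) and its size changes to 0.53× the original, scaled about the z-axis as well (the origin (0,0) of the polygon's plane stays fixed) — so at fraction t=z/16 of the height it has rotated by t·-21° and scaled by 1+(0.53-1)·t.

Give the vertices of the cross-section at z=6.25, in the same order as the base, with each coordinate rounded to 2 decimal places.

t = z/height = 6.25/16 = 0.390625
s = 1 + (scale-1)·z/height = 1 + (0.53-1)·6.25/16 = 0.816406
θ = twist·z/height = -21°·6.25/16 = -8.2031° = -0.143172 rad
cos θ = 0.989768, sin θ = -0.142683 (intermediates below are computed at full precision and shown rounded to 5 d.p.)
v1: (-4.5,-2.5) → rotate → (-4.81067,-1.83235) → ×s → (-3.92746,-1.49594) → (-3.93,-1.50)
v2: (2,-4.5) → rotate → (1.33746,-4.73932) → ×s → (1.09191,-3.86921) → (1.09,-3.87)
v3: (3.5,-3.5) → rotate → (2.96480,-3.96358) → ×s → (2.42048,-3.23589) → (2.42,-3.24)
v4: (4,5) → rotate → (4.67249,4.37811) → ×s → (3.81465,3.57432) → (3.81,3.57)
v5: (3.5,5) → rotate → (4.17760,4.44945) → ×s → (3.41062,3.63256) → (3.41,3.63)
v6: (-1,4.5) → rotate → (-0.34770,4.59664) → ×s → (-0.28386,3.75273) → (-0.28,3.75)
v7: (-3.5,4) → rotate → (-2.89346,4.45846) → ×s → (-2.36224,3.63992) → (-2.36,3.64)
v8: (-4.5,0) → rotate → (-4.45396,0.64207) → ×s → (-3.63624,0.52419) → (-3.64,0.52)

Cross-section at z=6.25: (-3.93,-1.50) (1.09,-3.87) (2.42,-3.24) (3.81,3.57) (3.41,3.63) (-0.28,3.75) (-2.36,3.64) (-3.64,0.52)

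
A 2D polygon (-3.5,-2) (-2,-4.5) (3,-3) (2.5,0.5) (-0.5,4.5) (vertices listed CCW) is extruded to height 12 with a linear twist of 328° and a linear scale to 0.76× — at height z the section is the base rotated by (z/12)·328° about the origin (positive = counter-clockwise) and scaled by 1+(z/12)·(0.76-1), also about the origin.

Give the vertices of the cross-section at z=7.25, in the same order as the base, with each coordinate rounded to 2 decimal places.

Cross-section at z=7.25: (2.31,2.56) (0.43,4.19) (-3.24,1.64) (-1.90,-1.07) (1.61,-3.52)

t = z/height = 7.25/12 = 0.604167
s = 1 + (scale-1)·z/height = 1 + (0.76-1)·7.25/12 = 0.855000
θ = twist·z/height = 328°·7.25/12 = 198.1667° = 3.458661 rad
cos θ = -0.950154, sin θ = -0.311782 (intermediates below are computed at full precision and shown rounded to 5 d.p.)
v1: (-3.5,-2) → rotate → (2.70197,2.99154) → ×s → (2.31019,2.55777) → (2.31,2.56)
v2: (-2,-4.5) → rotate → (0.49729,4.89926) → ×s → (0.42518,4.18886) → (0.43,4.19)
v3: (3,-3) → rotate → (-3.78581,1.91511) → ×s → (-3.23687,1.63742) → (-3.24,1.64)
v4: (2.5,0.5) → rotate → (-2.21949,-1.25453) → ×s → (-1.89767,-1.07263) → (-1.90,-1.07)
v5: (-0.5,4.5) → rotate → (1.87810,-4.11980) → ×s → (1.60577,-3.52243) → (1.61,-3.52)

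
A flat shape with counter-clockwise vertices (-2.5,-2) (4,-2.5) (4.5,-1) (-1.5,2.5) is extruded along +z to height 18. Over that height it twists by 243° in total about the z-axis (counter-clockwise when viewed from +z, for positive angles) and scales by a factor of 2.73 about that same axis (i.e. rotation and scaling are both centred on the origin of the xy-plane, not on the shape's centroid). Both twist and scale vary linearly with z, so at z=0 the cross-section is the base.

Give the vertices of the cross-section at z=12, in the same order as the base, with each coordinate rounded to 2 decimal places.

Cross-section at z=12: (6.45,2.43) (-6.53,7.78) (-8.55,5.04) (1.41,-6.12)

t = z/height = 12/18 = 0.666667
s = 1 + (scale-1)·z/height = 1 + (2.73-1)·12/18 = 2.153333
θ = twist·z/height = 243°·12/18 = 162.0000° = 2.827433 rad
cos θ = -0.951057, sin θ = 0.309017 (intermediates below are computed at full precision and shown rounded to 5 d.p.)
v1: (-2.5,-2) → rotate → (2.99568,1.12957) → ×s → (6.45069,2.43234) → (6.45,2.43)
v2: (4,-2.5) → rotate → (-3.03168,3.61371) → ×s → (-6.52823,7.78152) → (-6.53,7.78)
v3: (4.5,-1) → rotate → (-3.97074,2.34163) → ×s → (-8.55032,5.04232) → (-8.55,5.04)
v4: (-1.5,2.5) → rotate → (0.65404,-2.84117) → ×s → (1.40837,-6.11798) → (1.41,-6.12)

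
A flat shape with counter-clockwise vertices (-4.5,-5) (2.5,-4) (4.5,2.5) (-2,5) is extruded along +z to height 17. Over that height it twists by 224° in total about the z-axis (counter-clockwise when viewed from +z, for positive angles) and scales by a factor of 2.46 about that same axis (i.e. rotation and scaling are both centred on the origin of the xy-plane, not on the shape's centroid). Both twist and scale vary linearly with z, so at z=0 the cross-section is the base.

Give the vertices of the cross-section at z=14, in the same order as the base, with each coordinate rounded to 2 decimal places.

t = z/height = 14/17 = 0.823529
s = 1 + (scale-1)·z/height = 1 + (2.46-1)·14/17 = 2.202353
θ = twist·z/height = 224°·14/17 = 184.4706° = 3.219619 rad
cos θ = -0.996957, sin θ = -0.077947 (intermediates below are computed at full precision and shown rounded to 5 d.p.)
v1: (-4.5,-5) → rotate → (4.09657,5.33555) → ×s → (9.02210,11.75077) → (9.02,11.75)
v2: (2.5,-4) → rotate → (-2.80418,3.79296) → ×s → (-6.17580,8.35344) → (-6.18,8.35)
v3: (4.5,2.5) → rotate → (-4.29144,-2.84316) → ×s → (-9.45127,-6.26163) → (-9.45,-6.26)
v4: (-2,5) → rotate → (2.38365,-4.82889) → ×s → (5.24964,-10.63493) → (5.25,-10.63)

Cross-section at z=14: (9.02,11.75) (-6.18,8.35) (-9.45,-6.26) (5.25,-10.63)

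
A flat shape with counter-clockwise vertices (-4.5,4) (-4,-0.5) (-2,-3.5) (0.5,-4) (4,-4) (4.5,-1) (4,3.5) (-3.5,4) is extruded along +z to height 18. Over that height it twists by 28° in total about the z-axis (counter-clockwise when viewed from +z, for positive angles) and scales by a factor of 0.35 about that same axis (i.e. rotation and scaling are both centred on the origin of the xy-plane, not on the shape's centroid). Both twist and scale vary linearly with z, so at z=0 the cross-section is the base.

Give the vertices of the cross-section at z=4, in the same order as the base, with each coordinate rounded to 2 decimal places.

Cross-section at z=4: (-4.20,2.98) (-3.36,-0.80) (-1.38,-3.16) (0.80,-3.36) (3.77,-3.03) (3.92,-0.43) (3.08,3.35) (-3.35,3.08)

t = z/height = 4/18 = 0.222222
s = 1 + (scale-1)·z/height = 1 + (0.35-1)·4/18 = 0.855556
θ = twist·z/height = 28°·4/18 = 6.2222° = 0.108598 rad
cos θ = 0.994109, sin θ = 0.108385 (intermediates below are computed at full precision and shown rounded to 5 d.p.)
v1: (-4.5,4) → rotate → (-4.90703,3.48870) → ×s → (-4.19824,2.98478) → (-4.20,2.98)
v2: (-4,-0.5) → rotate → (-3.92224,-0.93059) → ×s → (-3.35570,-0.79618) → (-3.36,-0.80)
v3: (-2,-3.5) → rotate → (-1.60887,-3.69615) → ×s → (-1.37648,-3.16226) → (-1.38,-3.16)
v4: (0.5,-4) → rotate → (0.93059,-3.92224) → ×s → (0.79618,-3.35570) → (0.80,-3.36)
v5: (4,-4) → rotate → (4.40998,-3.54290) → ×s → (3.77298,-3.03114) → (3.77,-3.03)
v6: (4.5,-1) → rotate → (4.58188,-0.50638) → ×s → (3.92005,-0.43323) → (3.92,-0.43)
v7: (4,3.5) → rotate → (3.59709,3.91292) → ×s → (3.07751,3.34772) → (3.08,3.35)
v8: (-3.5,4) → rotate → (-3.91292,3.59709) → ×s → (-3.34772,3.07751) → (-3.35,3.08)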